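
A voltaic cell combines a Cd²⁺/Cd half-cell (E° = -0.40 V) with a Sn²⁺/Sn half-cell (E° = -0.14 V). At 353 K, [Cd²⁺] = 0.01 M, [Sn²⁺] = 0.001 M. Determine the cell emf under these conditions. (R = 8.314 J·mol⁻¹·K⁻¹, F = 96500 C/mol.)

The Sn²⁺/Sn couple has the higher reduction potential and acts as the cathode, so E°_cell = -0.14 − (-0.40) = 0.26 V.
Balancing electrons gives n = 2; the reaction quotient is Q = [Cd²⁺]/[Sn²⁺] = 10.0.
E = E° − (RT/nF) ln Q = 0.26 − (8.314×353)/(2×96500) × (2.303) = 0.260 − 0.035 = 0.225 V.

0.225 V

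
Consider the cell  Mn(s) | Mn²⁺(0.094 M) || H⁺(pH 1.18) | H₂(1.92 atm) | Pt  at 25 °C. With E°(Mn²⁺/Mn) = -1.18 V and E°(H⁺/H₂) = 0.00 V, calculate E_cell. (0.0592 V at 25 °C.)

1.13 V

The hydrogen couple is the cathode, so E°_cell = 1.18 V; n = 2.
[H⁺] = 10^(−1.18) = 0.066 M, and Q = [Mn²⁺]·P(H₂) / [H⁺]^2 = 41.3.
E = E° − (0.0592/2) log Q = 1.18 − (0.0592/2)(1.616) = 1.132 V.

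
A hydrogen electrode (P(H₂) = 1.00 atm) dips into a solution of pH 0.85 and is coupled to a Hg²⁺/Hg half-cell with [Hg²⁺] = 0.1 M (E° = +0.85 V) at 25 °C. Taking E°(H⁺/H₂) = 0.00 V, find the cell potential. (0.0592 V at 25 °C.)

0.87 V

The Hg²⁺/Hg couple is the cathode, so E°_cell = 0.85 V; n = 2.
[H⁺] = 10^(−0.85) = 0.14 M, and Q = [H⁺]^2 / ([Hg²⁺]·P(H₂)) = 0.200.
E = E° − (0.0592/2) log Q = 0.85 − (0.0592/2)(-0.700) = 0.871 V.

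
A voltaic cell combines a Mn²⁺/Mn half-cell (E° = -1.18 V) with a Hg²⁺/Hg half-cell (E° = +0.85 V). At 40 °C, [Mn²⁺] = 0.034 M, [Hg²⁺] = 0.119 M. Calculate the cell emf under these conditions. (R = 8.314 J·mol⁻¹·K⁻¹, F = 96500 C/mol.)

The Hg²⁺/Hg couple has the higher reduction potential and acts as the cathode, so E°_cell = +0.85 − (-1.18) = 2.03 V.
Balancing electrons gives n = 2; the reaction quotient is Q = [Mn²⁺]/[Hg²⁺] = 0.286.
E = E° − (RT/nF) ln Q = 2.03 − (8.314×313)/(2×96500) × (-1.253) = 2.030 + 0.017 = 2.047 V.

2.05 V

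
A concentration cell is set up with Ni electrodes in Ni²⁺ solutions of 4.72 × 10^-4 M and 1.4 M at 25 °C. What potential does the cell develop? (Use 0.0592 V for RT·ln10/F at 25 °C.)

0.10 V

Both half-cells are Ni²⁺/Ni, so E°_cell = 0. The concentrated side is the cathode; the cell reaction moves Ni²⁺ from high to low concentration with n = 2.
Q = [Ni²⁺]_dilute/[Ni²⁺]_conc = 4.72 × 10^-4/1.4 = 3.37 × 10^-4.
E = 0 − (0.0592/2) log Q = −(0.0592/2)(-3.472) = 0.1028 V.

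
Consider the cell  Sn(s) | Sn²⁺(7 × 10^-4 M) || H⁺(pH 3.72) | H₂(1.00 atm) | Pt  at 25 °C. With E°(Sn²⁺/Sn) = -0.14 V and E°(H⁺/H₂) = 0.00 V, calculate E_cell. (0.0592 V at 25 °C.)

The hydrogen couple is the cathode, so E°_cell = 0.14 V; n = 2.
[H⁺] = 10^(−3.72) = 1.9 × 10^-4 M, and Q = [Sn²⁺]·P(H₂) / [H⁺]^2 = 1.93 × 10^4.
E = E° − (0.0592/2) log Q = 0.14 − (0.0592/2)(4.285) = 0.013 V.

0.013 V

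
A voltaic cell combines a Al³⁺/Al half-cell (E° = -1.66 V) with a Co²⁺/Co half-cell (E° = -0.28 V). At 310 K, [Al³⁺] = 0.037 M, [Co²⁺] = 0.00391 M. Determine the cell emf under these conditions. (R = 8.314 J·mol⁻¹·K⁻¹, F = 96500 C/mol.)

The Co²⁺/Co couple has the higher reduction potential and acts as the cathode, so E°_cell = -0.28 − (-1.66) = 1.38 V.
Balancing electrons gives n = 6; the reaction quotient is Q = [Al³⁺]^2/[Co²⁺]^3 = 2.29 × 10^4.
E = E° − (RT/nF) ln Q = 1.38 − (8.314×310)/(6×96500) × (10.039) = 1.380 − 0.045 = 1.335 V.

1.34 V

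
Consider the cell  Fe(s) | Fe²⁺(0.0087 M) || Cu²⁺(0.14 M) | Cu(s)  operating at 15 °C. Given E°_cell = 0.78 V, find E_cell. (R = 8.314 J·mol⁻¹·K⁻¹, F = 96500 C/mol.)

Balancing electrons gives n = 2; the reaction quotient is Q = [Fe²⁺]/[Cu²⁺] = 0.0621.
E = E° − (RT/nF) ln Q = 0.78 − (8.314×288)/(2×96500) × (-2.778) = 0.780 + 0.034 = 0.814 V.

0.814 V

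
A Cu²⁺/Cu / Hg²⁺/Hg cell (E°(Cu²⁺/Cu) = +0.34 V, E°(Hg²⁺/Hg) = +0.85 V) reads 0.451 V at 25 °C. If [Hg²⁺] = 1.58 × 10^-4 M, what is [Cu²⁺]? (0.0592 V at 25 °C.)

From the Nernst equation, log Q = n(E° − E)/0.0592 = 2(0.51 − 0.451)/0.0592 = 1.993, so Q = 98.5.
With Q = [Cu²⁺]/[Hg²⁺] and the known concentrations, [Cu²⁺] in the numerator gives [Cu²⁺] = 0.016 M.

0.016 M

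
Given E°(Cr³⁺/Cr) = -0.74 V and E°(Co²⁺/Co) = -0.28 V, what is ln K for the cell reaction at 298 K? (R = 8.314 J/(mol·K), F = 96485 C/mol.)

E°_cell = -0.28 − (-0.74) = 0.46 V, with n = 6 electrons transferred.
At equilibrium E = 0, so the Nernst equation gives ln K = nFE°/RT = (6)(96485)(0.46)/((8.314)(298)) = 107.48.

ln K = 107.5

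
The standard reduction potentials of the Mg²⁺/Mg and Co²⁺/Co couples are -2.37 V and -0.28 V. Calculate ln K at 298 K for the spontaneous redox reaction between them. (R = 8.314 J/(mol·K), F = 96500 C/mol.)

E°_cell = -0.28 − (-2.37) = 2.09 V, with n = 2 electrons transferred.
At equilibrium E = 0, so the Nernst equation gives ln K = nFE°/RT = (2)(96500)(2.09)/((8.314)(298)) = 162.81.

ln K = 162.8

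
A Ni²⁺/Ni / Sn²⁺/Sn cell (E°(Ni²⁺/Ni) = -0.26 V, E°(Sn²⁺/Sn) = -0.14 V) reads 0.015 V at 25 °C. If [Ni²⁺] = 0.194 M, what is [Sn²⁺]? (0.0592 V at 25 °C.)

5.5 × 10^-5 M

From the Nernst equation, log Q = n(E° − E)/0.0592 = 2(0.12 − 0.015)/0.0592 = 3.547, so Q = 3530.
With Q = [Ni²⁺]/[Sn²⁺] and the known concentrations, [Sn²⁺] in the denominator gives [Sn²⁺] = 5.5 × 10^-5 M.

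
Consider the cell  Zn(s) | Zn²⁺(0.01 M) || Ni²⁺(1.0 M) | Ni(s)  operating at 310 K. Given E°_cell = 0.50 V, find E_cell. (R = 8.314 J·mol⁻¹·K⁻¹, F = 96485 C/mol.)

0.562 V

Balancing electrons gives n = 2; the reaction quotient is Q = [Zn²⁺]/[Ni²⁺] = 0.0100.
E = E° − (RT/nF) ln Q = 0.50 − (8.314×310)/(2×96485) × (-4.605) = 0.500 + 0.062 = 0.562 V.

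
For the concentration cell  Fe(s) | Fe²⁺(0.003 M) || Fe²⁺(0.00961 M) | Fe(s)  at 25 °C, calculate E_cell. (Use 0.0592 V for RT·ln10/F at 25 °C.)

0.015 V

Both half-cells are Fe²⁺/Fe, so E°_cell = 0. The concentrated side is the cathode; the cell reaction moves Fe²⁺ from high to low concentration with n = 2.
Q = [Fe²⁺]_dilute/[Fe²⁺]_conc = 0.003/0.00961 = 0.312.
E = 0 − (0.0592/2) log Q = −(0.0592/2)(-0.506) = 0.0150 V.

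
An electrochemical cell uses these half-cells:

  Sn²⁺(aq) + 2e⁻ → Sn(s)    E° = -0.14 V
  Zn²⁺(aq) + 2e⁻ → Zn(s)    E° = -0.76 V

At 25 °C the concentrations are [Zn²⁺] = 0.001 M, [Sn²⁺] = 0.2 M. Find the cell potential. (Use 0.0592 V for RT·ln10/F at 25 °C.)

The Sn²⁺/Sn couple has the higher reduction potential and acts as the cathode, so E°_cell = -0.14 − (-0.76) = 0.62 V.
Balancing electrons gives n = 2; the reaction quotient is Q = [Zn²⁺]/[Sn²⁺] = 0.00500.
At 25 °C, E = E° − (0.0592/n) log Q = 0.62 − (0.0592/2)(-2.301) = 0.620 + 0.068 = 0.688 V.

0.688 V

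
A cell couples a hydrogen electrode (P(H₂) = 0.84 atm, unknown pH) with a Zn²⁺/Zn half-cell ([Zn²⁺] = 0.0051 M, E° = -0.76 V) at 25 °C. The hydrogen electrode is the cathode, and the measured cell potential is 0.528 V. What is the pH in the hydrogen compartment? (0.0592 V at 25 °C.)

E°_cell = 0.76 V and n = 2.
log Q = n(E° − E)/0.0592 = 2×(0.76 − 0.528)/0.0592 = 7.838.
With Q = [Zn²⁺]·P(H₂) / [H⁺]^2, solving for [H⁺] gives log[H⁺] = -5.103, so pH = 5.10.

pH = 5.10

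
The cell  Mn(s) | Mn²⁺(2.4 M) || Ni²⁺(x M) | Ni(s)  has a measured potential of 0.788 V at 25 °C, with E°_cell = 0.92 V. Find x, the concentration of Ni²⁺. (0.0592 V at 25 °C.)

8.3 × 10^-5 M

From the Nernst equation, log Q = n(E° − E)/0.0592 = 2(0.92 − 0.788)/0.0592 = 4.459, so Q = 2.88 × 10^4.
With Q = [Mn²⁺]/[Ni²⁺] and the known concentrations, [Ni²⁺] in the denominator gives [Ni²⁺] = 8.3 × 10^-5 M.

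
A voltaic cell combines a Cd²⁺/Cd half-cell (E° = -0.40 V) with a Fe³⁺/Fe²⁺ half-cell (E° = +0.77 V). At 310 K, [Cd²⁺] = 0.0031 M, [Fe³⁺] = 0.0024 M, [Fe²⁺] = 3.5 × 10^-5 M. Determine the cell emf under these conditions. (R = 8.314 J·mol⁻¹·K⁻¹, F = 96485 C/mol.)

1.36 V

The Fe³⁺/Fe²⁺ couple has the higher reduction potential and acts as the cathode, so E°_cell = +0.77 − (-0.40) = 1.17 V.
Balancing electrons gives n = 2; the reaction quotient is Q = [Cd²⁺]·[Fe²⁺]^2/[Fe³⁺]^2 = 6.59 × 10^-7.
E = E° − (RT/nF) ln Q = 1.17 − (8.314×310)/(2×96485) × (-14.232) = 1.170 + 0.190 = 1.360 V.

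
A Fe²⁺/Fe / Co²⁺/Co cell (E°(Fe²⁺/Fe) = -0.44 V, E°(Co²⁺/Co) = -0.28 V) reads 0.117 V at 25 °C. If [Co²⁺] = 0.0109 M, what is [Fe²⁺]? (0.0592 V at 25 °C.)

0.31 M

From the Nernst equation, log Q = n(E° − E)/0.0592 = 2(0.16 − 0.117)/0.0592 = 1.453, so Q = 28.4.
With Q = [Fe²⁺]/[Co²⁺] and the known concentrations, [Fe²⁺] in the numerator gives [Fe²⁺] = 0.31 M.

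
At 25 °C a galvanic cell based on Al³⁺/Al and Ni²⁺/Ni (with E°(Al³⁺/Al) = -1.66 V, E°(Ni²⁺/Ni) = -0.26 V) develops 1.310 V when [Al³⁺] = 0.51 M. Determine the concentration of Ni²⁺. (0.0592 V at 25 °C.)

5.8 × 10^-4 M

From the Nernst equation, log Q = n(E° − E)/0.0592 = 6(1.40 − 1.310)/0.0592 = 9.122, so Q = 1.32 × 10^9.
With Q = [Al³⁺]^2/[Ni²⁺]^3 and the known concentrations, [Ni²⁺]^3 in the denominator gives [Ni²⁺] = 5.8 × 10^-4 M.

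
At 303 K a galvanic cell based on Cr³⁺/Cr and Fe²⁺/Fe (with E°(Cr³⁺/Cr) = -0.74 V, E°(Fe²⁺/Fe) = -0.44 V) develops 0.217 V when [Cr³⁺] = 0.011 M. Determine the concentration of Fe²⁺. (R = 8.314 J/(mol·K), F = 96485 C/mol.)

From the Nernst equation, ln Q = nF(E° − E)/RT = 6×96485×(0.30 − 0.217)/(8.314×303) = 19.074, so Q = 1.92 × 10^8.
With Q = [Cr³⁺]^2/[Fe²⁺]^3 and the known concentrations, [Fe²⁺]^3 in the denominator gives [Fe²⁺] = 8.6 × 10^-5 M.

8.6 × 10^-5 M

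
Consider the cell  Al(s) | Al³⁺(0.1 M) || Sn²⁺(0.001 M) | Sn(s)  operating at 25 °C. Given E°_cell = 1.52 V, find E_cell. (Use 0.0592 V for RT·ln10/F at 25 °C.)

Balancing electrons gives n = 6; the reaction quotient is Q = [Al³⁺]^2/[Sn²⁺]^3 = 1 × 10^7.
At 25 °C, E = E° − (0.0592/n) log Q = 1.52 − (0.0592/6)(7.000) = 1.520 − 0.069 = 1.451 V.

1.45 V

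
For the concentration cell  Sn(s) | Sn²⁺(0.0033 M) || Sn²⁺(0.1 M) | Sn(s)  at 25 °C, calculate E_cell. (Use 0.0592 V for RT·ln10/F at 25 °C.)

Both half-cells are Sn²⁺/Sn, so E°_cell = 0. The concentrated side is the cathode; the cell reaction moves Sn²⁺ from high to low concentration with n = 2.
Q = [Sn²⁺]_dilute/[Sn²⁺]_conc = 0.0033/0.1 = 0.0330.
E = 0 − (0.0592/2) log Q = −(0.0592/2)(-1.481) = 0.0438 V.

0.044 V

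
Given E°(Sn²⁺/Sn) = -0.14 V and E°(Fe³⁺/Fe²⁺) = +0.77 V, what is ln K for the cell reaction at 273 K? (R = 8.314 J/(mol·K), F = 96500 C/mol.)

ln K = 77.4

E°_cell = +0.77 − (-0.14) = 0.91 V, with n = 2 electrons transferred.
At equilibrium E = 0, so the Nernst equation gives ln K = nFE°/RT = (2)(96500)(0.91)/((8.314)(273)) = 77.38.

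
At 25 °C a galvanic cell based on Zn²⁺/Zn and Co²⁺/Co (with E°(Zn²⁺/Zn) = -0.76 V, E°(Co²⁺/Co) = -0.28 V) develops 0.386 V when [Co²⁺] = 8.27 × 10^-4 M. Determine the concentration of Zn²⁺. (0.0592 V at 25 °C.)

1.2 M

From the Nernst equation, log Q = n(E° − E)/0.0592 = 2(0.48 − 0.386)/0.0592 = 3.176, so Q = 1500.
With Q = [Zn²⁺]/[Co²⁺] and the known concentrations, [Zn²⁺] in the numerator gives [Zn²⁺] = 1.2 M.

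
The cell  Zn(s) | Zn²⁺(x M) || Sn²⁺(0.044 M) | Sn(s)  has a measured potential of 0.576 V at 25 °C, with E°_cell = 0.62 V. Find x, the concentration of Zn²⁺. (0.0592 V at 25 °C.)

From the Nernst equation, log Q = n(E° − E)/0.0592 = 2(0.62 − 0.576)/0.0592 = 1.486, so Q = 30.7.
With Q = [Zn²⁺]/[Sn²⁺] and the known concentrations, [Zn²⁺] in the numerator gives [Zn²⁺] = 1.3 M.

1.3 M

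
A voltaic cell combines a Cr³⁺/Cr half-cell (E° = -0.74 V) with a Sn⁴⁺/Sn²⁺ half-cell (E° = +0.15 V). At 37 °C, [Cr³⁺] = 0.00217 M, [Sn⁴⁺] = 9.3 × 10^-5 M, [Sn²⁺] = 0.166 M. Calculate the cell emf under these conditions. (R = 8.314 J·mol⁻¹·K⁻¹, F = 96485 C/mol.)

0.845 V

The Sn⁴⁺/Sn²⁺ couple has the higher reduction potential and acts as the cathode, so E°_cell = +0.15 − (-0.74) = 0.89 V.
Balancing electrons gives n = 6; the reaction quotient is Q = [Cr³⁺]^2·[Sn²⁺]^3/[Sn⁴⁺]^3 = 2.68 × 10^4.
E = E° − (RT/nF) ln Q = 0.89 − (8.314×310)/(6×96485) × (10.195) = 0.890 − 0.045 = 0.845 V.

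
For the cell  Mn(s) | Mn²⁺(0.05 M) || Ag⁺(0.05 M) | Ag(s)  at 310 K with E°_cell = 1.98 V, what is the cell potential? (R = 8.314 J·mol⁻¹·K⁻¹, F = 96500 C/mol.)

Balancing electrons gives n = 2; the reaction quotient is Q = [Mn²⁺]/[Ag⁺]^2 = 20.0.
E = E° − (RT/nF) ln Q = 1.98 − (8.314×310)/(2×96500) × (2.996) = 1.980 − 0.040 = 1.940 V.

1.94 V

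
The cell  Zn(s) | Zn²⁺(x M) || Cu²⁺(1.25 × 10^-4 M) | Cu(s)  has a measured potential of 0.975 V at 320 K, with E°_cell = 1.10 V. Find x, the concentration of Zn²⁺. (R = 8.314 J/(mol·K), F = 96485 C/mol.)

1.1 M

From the Nernst equation, ln Q = nF(E° − E)/RT = 2×96485×(1.10 − 0.975)/(8.314×320) = 9.067, so Q = 8660.
With Q = [Zn²⁺]/[Cu²⁺] and the known concentrations, [Zn²⁺] in the numerator gives [Zn²⁺] = 1.1 M.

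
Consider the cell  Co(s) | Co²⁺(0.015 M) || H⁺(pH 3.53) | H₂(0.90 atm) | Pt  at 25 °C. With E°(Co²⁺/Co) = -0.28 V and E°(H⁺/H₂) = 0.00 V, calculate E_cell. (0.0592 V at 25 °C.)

The hydrogen couple is the cathode, so E°_cell = 0.28 V; n = 2.
[H⁺] = 10^(−3.53) = 3 × 10^-4 M, and Q = [Co²⁺]·P(H₂) / [H⁺]^2 = 1.55 × 10^5.
E = E° − (0.0592/2) log Q = 0.28 − (0.0592/2)(5.190) = 0.126 V.

0.13 V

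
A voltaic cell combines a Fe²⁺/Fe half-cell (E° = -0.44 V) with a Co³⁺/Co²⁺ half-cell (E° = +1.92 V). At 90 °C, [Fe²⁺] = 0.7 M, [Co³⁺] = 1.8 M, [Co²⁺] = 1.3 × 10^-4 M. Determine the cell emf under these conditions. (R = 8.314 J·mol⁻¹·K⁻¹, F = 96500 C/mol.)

2.66 V

The Co³⁺/Co²⁺ couple has the higher reduction potential and acts as the cathode, so E°_cell = +1.92 − (-0.44) = 2.36 V.
Balancing electrons gives n = 2; the reaction quotient is Q = [Fe²⁺]·[Co²⁺]^2/[Co³⁺]^2 = 3.65 × 10^-9.
E = E° − (RT/nF) ln Q = 2.36 − (8.314×363)/(2×96500) × (-19.428) = 2.360 + 0.304 = 2.664 V.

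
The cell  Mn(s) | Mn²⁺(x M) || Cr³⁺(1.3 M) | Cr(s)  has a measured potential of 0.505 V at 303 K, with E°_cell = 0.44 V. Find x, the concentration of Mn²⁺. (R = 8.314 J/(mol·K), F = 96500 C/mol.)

From the Nernst equation, ln Q = nF(E° − E)/RT = 6×96500×(0.44 − 0.505)/(8.314×303) = -14.940, so Q = 3.25 × 10^-7.
With Q = [Mn²⁺]^3/[Cr³⁺]^2 and the known concentrations, [Mn²⁺]^3 in the numerator gives [Mn²⁺] = 0.0082 M.

0.0082 M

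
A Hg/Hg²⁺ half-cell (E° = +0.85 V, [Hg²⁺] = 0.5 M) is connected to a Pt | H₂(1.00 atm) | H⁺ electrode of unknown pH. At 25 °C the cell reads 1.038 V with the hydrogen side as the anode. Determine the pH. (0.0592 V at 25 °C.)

pH = 3.33

E°_cell = 0.85 V and n = 2.
log Q = n(E° − E)/0.0592 = 2×(0.85 − 1.038)/0.0592 = -6.351.
With Q = [H⁺]^2 / ([Hg²⁺]·P(H₂)), solving for [H⁺] gives log[H⁺] = -3.326, so pH = 3.33.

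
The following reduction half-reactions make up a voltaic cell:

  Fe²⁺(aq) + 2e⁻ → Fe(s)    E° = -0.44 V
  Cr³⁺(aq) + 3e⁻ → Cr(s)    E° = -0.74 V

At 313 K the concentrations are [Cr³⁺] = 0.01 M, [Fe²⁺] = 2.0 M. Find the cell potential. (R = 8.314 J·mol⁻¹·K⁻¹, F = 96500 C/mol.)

0.351 V

The Fe²⁺/Fe couple has the higher reduction potential and acts as the cathode, so E°_cell = -0.44 − (-0.74) = 0.30 V.
Balancing electrons gives n = 6; the reaction quotient is Q = [Cr³⁺]^2/[Fe²⁺]^3 = 1.25 × 10^-5.
E = E° − (RT/nF) ln Q = 0.30 − (8.314×313)/(6×96500) × (-11.290) = 0.300 + 0.051 = 0.351 V.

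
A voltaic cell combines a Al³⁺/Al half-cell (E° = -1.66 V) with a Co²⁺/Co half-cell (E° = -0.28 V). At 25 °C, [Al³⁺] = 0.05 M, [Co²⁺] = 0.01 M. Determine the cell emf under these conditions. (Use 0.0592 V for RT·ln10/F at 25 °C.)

The Co²⁺/Co couple has the higher reduction potential and acts as the cathode, so E°_cell = -0.28 − (-1.66) = 1.38 V.
Balancing electrons gives n = 6; the reaction quotient is Q = [Al³⁺]^2/[Co²⁺]^3 = 2500.
At 25 °C, E = E° − (0.0592/n) log Q = 1.38 − (0.0592/6)(3.398) = 1.380 − 0.034 = 1.346 V.

1.35 V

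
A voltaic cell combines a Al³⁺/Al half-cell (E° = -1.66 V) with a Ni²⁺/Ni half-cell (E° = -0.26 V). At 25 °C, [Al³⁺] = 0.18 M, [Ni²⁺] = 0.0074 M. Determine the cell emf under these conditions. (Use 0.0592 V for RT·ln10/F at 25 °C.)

The Ni²⁺/Ni couple has the higher reduction potential and acts as the cathode, so E°_cell = -0.26 − (-1.66) = 1.40 V.
Balancing electrons gives n = 6; the reaction quotient is Q = [Al³⁺]^2/[Ni²⁺]^3 = 8 × 10^4.
At 25 °C, E = E° − (0.0592/n) log Q = 1.40 − (0.0592/6)(4.903) = 1.400 − 0.048 = 1.352 V.

1.35 V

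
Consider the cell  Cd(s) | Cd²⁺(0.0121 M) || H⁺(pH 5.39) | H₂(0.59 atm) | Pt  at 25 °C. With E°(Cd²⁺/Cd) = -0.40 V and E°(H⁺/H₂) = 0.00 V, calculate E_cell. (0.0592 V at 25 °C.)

0.14 V

The hydrogen couple is the cathode, so E°_cell = 0.40 V; n = 2.
[H⁺] = 10^(−5.39) = 4.1 × 10^-6 M, and Q = [Cd²⁺]·P(H₂) / [H⁺]^2 = 4.3 × 10^8.
E = E° − (0.0592/2) log Q = 0.40 − (0.0592/2)(8.634) = 0.144 V.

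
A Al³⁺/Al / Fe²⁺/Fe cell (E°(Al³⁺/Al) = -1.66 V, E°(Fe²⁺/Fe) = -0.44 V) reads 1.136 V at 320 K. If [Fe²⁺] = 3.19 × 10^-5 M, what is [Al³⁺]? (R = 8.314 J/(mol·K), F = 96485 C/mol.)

From the Nernst equation, ln Q = nF(E° − E)/RT = 6×96485×(1.22 − 1.136)/(8.314×320) = 18.278, so Q = 8.67 × 10^7.
With Q = [Al³⁺]^2/[Fe²⁺]^3 and the known concentrations, [Al³⁺]^2 in the numerator gives [Al³⁺] = 0.0017 M.

0.0017 M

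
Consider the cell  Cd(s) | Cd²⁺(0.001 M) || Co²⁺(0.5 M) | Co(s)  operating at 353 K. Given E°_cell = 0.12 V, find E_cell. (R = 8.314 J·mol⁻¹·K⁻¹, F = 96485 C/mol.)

0.215 V

Balancing electrons gives n = 2; the reaction quotient is Q = [Cd²⁺]/[Co²⁺] = 0.00200.
E = E° − (RT/nF) ln Q = 0.12 − (8.314×353)/(2×96485) × (-6.215) = 0.120 + 0.095 = 0.215 V.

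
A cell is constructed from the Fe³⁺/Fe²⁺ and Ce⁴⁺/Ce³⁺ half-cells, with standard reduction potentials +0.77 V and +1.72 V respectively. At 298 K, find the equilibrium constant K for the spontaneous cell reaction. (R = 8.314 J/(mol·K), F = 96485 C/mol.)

1.2 × 10^16

E°_cell = +1.72 − (+0.77) = 0.95 V, with n = 1 electron transferred.
At equilibrium E = 0, so the Nernst equation gives ln K = nFE°/RT = (1)(96485)(0.95)/((8.314)(298)) = 37.00.
K = e^37.00 = 1.2 × 10^16.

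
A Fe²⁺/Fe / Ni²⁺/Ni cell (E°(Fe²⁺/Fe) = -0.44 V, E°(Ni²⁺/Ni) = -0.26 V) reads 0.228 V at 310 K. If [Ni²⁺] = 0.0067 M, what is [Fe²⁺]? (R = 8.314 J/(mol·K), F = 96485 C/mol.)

From the Nernst equation, ln Q = nF(E° − E)/RT = 2×96485×(0.18 − 0.228)/(8.314×310) = -3.594, so Q = 0.0275.
With Q = [Fe²⁺]/[Ni²⁺] and the known concentrations, [Fe²⁺] in the numerator gives [Fe²⁺] = 1.8 × 10^-4 M.

1.8 × 10^-4 M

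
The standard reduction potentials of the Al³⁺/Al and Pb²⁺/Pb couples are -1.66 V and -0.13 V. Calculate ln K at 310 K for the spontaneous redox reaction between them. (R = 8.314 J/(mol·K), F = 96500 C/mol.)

E°_cell = -0.13 − (-1.66) = 1.53 V, with n = 6 electrons transferred.
At equilibrium E = 0, so the Nernst equation gives ln K = nFE°/RT = (6)(96500)(1.53)/((8.314)(310)) = 343.71.

ln K = 343.7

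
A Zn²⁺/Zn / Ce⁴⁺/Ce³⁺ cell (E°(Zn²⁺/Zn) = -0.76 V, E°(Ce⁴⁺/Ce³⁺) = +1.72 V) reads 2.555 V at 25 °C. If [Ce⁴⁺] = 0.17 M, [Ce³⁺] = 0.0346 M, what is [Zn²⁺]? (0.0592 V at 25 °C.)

From the Nernst equation, log Q = n(E° − E)/0.0592 = 2(2.48 − 2.555)/0.0592 = -2.534, so Q = 0.00293.
With Q = [Zn²⁺]·[Ce³⁺]^2/[Ce⁴⁺]^2 and the known concentrations, [Zn²⁺] in the numerator gives [Zn²⁺] = 0.071 M.

0.071 M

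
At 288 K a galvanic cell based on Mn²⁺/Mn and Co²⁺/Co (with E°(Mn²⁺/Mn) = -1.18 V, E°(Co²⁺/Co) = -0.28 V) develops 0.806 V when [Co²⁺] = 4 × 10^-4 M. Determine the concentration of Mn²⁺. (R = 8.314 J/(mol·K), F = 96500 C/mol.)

From the Nernst equation, ln Q = nF(E° − E)/RT = 2×96500×(0.90 − 0.806)/(8.314×288) = 7.577, so Q = 1950.
With Q = [Mn²⁺]/[Co²⁺] and the known concentrations, [Mn²⁺] in the numerator gives [Mn²⁺] = 0.78 M.

0.78 M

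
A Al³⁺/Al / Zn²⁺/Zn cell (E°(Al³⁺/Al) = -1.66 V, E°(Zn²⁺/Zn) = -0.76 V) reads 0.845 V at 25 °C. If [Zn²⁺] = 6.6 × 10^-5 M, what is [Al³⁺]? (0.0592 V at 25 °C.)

From the Nernst equation, log Q = n(E° − E)/0.0592 = 6(0.90 − 0.845)/0.0592 = 5.574, so Q = 3.75 × 10^5.
With Q = [Al³⁺]^2/[Zn²⁺]^3 and the known concentrations, [Al³⁺]^2 in the numerator gives [Al³⁺] = 3.3 × 10^-4 M.

3.3 × 10^-4 M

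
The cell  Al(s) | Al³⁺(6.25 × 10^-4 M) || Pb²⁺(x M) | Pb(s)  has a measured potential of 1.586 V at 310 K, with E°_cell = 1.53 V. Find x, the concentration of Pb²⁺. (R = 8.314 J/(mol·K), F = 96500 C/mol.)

0.48 M

From the Nernst equation, ln Q = nF(E° − E)/RT = 6×96500×(1.53 − 1.586)/(8.314×310) = -12.580, so Q = 3.44 × 10^-6.
With Q = [Al³⁺]^2/[Pb²⁺]^3 and the known concentrations, [Pb²⁺]^3 in the denominator gives [Pb²⁺] = 0.48 M.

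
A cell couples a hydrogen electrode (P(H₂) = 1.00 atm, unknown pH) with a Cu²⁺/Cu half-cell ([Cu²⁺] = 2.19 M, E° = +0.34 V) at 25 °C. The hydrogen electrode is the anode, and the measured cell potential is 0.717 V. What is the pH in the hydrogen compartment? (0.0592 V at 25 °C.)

E°_cell = 0.34 V and n = 2.
log Q = n(E° − E)/0.0592 = 2×(0.34 − 0.717)/0.0592 = -12.736.
With Q = [H⁺]^2 / ([Cu²⁺]·P(H₂)), solving for [H⁺] gives log[H⁺] = -6.198, so pH = 6.20.

pH = 6.20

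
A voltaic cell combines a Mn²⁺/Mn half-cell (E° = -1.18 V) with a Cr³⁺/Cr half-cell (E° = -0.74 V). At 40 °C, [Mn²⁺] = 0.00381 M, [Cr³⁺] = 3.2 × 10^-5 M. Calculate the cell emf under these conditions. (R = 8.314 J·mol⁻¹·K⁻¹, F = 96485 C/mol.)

The Cr³⁺/Cr couple has the higher reduction potential and acts as the cathode, so E°_cell = -0.74 − (-1.18) = 0.44 V.
Balancing electrons gives n = 6; the reaction quotient is Q = [Mn²⁺]^3/[Cr³⁺]^2 = 54.0.
E = E° − (RT/nF) ln Q = 0.44 − (8.314×313)/(6×96485) × (3.989) = 0.440 − 0.018 = 0.422 V.

0.422 V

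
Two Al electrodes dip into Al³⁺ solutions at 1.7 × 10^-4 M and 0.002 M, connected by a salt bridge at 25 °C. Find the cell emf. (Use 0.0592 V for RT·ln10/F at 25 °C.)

0.021 V

Both half-cells are Al³⁺/Al, so E°_cell = 0. The concentrated side is the cathode; the cell reaction moves Al³⁺ from high to low concentration with n = 3.
Q = [Al³⁺]_dilute/[Al³⁺]_conc = 1.7 × 10^-4/0.002 = 0.0850.
E = 0 − (0.0592/3) log Q = −(0.0592/3)(-1.071) = 0.0211 V.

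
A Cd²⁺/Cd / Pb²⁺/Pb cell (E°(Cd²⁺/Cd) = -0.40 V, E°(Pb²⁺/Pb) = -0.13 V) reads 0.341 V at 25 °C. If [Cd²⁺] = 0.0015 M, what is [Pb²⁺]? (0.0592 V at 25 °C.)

From the Nernst equation, log Q = n(E° − E)/0.0592 = 2(0.27 − 0.341)/0.0592 = -2.399, so Q = 0.00399.
With Q = [Cd²⁺]/[Pb²⁺] and the known concentrations, [Pb²⁺] in the denominator gives [Pb²⁺] = 0.38 M.

0.38 M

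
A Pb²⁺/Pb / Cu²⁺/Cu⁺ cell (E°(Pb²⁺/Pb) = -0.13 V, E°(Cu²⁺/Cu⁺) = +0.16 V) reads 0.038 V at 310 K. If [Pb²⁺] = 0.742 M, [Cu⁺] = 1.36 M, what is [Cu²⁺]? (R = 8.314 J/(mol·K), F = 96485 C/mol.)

From the Nernst equation, ln Q = nF(E° − E)/RT = 2×96485×(0.29 − 0.038)/(8.314×310) = 18.868, so Q = 1.56 × 10^8.
With Q = [Pb²⁺]·[Cu⁺]^2/[Cu²⁺]^2 and the known concentrations, [Cu²⁺]^2 in the denominator gives [Cu²⁺] = 9.4 × 10^-5 M.

9.4 × 10^-5 M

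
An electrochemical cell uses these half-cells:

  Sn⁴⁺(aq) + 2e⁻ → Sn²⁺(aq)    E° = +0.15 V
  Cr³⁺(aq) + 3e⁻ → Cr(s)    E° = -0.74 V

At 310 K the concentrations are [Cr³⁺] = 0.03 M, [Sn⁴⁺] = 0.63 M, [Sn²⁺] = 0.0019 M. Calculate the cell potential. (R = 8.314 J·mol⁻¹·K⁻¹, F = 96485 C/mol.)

The Sn⁴⁺/Sn²⁺ couple has the higher reduction potential and acts as the cathode, so E°_cell = +0.15 − (-0.74) = 0.89 V.
Balancing electrons gives n = 6; the reaction quotient is Q = [Cr³⁺]^2·[Sn²⁺]^3/[Sn⁴⁺]^3 = 2.47 × 10^-11.
E = E° − (RT/nF) ln Q = 0.89 − (8.314×310)/(6×96485) × (-24.425) = 0.890 + 0.109 = 0.999 V.

0.999 V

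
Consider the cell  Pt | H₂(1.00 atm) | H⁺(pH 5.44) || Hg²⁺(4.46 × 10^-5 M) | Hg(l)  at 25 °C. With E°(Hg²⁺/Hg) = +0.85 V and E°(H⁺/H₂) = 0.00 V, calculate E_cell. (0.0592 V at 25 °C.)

1.04 V

The Hg²⁺/Hg couple is the cathode, so E°_cell = 0.85 V; n = 2.
[H⁺] = 10^(−5.44) = 3.6 × 10^-6 M, and Q = [H⁺]^2 / ([Hg²⁺]·P(H₂)) = 2.96 × 10^-7.
E = E° − (0.0592/2) log Q = 0.85 − (0.0592/2)(-6.529) = 1.043 V.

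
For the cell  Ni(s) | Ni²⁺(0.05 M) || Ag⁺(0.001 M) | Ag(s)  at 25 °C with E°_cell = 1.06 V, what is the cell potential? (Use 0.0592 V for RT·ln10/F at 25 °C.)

0.921 V

Balancing electrons gives n = 2; the reaction quotient is Q = [Ni²⁺]/[Ag⁺]^2 = 5 × 10^4.
At 25 °C, E = E° − (0.0592/n) log Q = 1.06 − (0.0592/2)(4.699) = 1.060 − 0.139 = 0.921 V.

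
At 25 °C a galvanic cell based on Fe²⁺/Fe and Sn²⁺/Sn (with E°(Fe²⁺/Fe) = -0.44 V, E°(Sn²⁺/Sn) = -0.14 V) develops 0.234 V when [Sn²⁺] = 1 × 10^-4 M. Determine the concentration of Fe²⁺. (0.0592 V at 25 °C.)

0.017 M

From the Nernst equation, log Q = n(E° − E)/0.0592 = 2(0.30 − 0.234)/0.0592 = 2.230, so Q = 170.
With Q = [Fe²⁺]/[Sn²⁺] and the known concentrations, [Fe²⁺] in the numerator gives [Fe²⁺] = 0.017 M.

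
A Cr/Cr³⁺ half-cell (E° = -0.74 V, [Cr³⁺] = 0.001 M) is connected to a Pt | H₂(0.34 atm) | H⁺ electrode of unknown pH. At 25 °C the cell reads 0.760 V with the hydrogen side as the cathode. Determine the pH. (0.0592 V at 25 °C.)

pH = 0.90

E°_cell = 0.74 V and n = 6.
log Q = n(E° − E)/0.0592 = 6×(0.74 − 0.760)/0.0592 = -2.027.
With Q = [Cr³⁺]^2·P(H₂)^3 / [H⁺]^6, solving for [H⁺] gives log[H⁺] = -0.896, so pH = 0.90.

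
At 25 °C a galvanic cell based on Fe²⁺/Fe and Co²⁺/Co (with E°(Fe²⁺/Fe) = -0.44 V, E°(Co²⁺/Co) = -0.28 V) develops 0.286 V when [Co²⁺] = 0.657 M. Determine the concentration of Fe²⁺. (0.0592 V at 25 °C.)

3.6 × 10^-5 M

From the Nernst equation, log Q = n(E° − E)/0.0592 = 2(0.16 − 0.286)/0.0592 = -4.257, so Q = 5.54 × 10^-5.
With Q = [Fe²⁺]/[Co²⁺] and the known concentrations, [Fe²⁺] in the numerator gives [Fe²⁺] = 3.6 × 10^-5 M.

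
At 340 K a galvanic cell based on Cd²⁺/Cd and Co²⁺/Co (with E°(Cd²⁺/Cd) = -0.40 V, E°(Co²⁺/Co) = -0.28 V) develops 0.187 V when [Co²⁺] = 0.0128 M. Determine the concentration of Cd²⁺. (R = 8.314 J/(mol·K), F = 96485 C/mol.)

1.3 × 10^-4 M

From the Nernst equation, ln Q = nF(E° − E)/RT = 2×96485×(0.12 − 0.187)/(8.314×340) = -4.574, so Q = 0.0103.
With Q = [Cd²⁺]/[Co²⁺] and the known concentrations, [Cd²⁺] in the numerator gives [Cd²⁺] = 1.3 × 10^-4 M.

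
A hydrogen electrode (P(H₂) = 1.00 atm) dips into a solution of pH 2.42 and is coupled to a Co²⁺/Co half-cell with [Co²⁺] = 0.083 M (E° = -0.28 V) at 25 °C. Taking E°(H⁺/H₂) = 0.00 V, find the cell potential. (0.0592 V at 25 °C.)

The hydrogen couple is the cathode, so E°_cell = 0.28 V; n = 2.
[H⁺] = 10^(−2.42) = 0.0038 M, and Q = [Co²⁺]·P(H₂) / [H⁺]^2 = 5740.
E = E° − (0.0592/2) log Q = 0.28 − (0.0592/2)(3.759) = 0.169 V.

0.17 V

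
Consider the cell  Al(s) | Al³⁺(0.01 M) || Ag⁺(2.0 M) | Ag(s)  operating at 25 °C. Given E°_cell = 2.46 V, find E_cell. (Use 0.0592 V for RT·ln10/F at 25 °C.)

2.52 V

Balancing electrons gives n = 3; the reaction quotient is Q = [Al³⁺]/[Ag⁺]^3 = 0.00125.
At 25 °C, E = E° − (0.0592/n) log Q = 2.46 − (0.0592/3)(-2.903) = 2.460 + 0.057 = 2.517 V.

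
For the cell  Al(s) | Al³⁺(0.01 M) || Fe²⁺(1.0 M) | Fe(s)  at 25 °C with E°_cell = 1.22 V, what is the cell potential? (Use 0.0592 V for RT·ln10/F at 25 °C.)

Balancing electrons gives n = 6; the reaction quotient is Q = [Al³⁺]^2/[Fe²⁺]^3 = 1 × 10^-4.
At 25 °C, E = E° − (0.0592/n) log Q = 1.22 − (0.0592/6)(-4.000) = 1.220 + 0.039 = 1.259 V.

1.26 V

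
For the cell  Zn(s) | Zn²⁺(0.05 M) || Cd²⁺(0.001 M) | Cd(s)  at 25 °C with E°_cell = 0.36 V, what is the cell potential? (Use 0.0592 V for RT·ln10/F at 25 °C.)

Balancing electrons gives n = 2; the reaction quotient is Q = [Zn²⁺]/[Cd²⁺] = 50.0.
At 25 °C, E = E° − (0.0592/n) log Q = 0.36 − (0.0592/2)(1.699) = 0.360 − 0.050 = 0.310 V.

0.310 V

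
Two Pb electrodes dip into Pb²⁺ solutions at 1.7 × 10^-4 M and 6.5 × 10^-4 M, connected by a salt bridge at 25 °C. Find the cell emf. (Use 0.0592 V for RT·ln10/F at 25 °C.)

Both half-cells are Pb²⁺/Pb, so E°_cell = 0. The concentrated side is the cathode; the cell reaction moves Pb²⁺ from high to low concentration with n = 2.
Q = [Pb²⁺]_dilute/[Pb²⁺]_conc = 1.7 × 10^-4/6.5 × 10^-4 = 0.262.
E = 0 − (0.0592/2) log Q = −(0.0592/2)(-0.582) = 0.0172 V.

0.017 V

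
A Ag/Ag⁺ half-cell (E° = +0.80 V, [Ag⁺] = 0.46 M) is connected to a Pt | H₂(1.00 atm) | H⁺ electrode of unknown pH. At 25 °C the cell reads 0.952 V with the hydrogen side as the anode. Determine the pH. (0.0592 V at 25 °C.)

E°_cell = 0.80 V and n = 2.
log Q = n(E° − E)/0.0592 = 2×(0.80 − 0.952)/0.0592 = -5.135.
With Q = [H⁺]^2 / ([Ag⁺]^2·P(H₂)), solving for [H⁺] gives log[H⁺] = -2.905, so pH = 2.90.

pH = 2.90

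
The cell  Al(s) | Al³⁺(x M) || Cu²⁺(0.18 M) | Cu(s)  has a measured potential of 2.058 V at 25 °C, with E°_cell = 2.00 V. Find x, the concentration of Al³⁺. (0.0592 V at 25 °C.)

From the Nernst equation, log Q = n(E° − E)/0.0592 = 6(2.00 − 2.058)/0.0592 = -5.878, so Q = 1.32 × 10^-6.
With Q = [Al³⁺]^2/[Cu²⁺]^3 and the known concentrations, [Al³⁺]^2 in the numerator gives [Al³⁺] = 8.8 × 10^-5 M.

8.8 × 10^-5 M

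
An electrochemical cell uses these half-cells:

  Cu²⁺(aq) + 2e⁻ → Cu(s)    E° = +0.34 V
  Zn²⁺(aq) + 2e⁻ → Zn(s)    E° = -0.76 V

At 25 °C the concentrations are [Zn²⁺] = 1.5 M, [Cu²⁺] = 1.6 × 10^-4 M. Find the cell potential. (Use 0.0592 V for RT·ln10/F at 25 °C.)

0.982 V

The Cu²⁺/Cu couple has the higher reduction potential and acts as the cathode, so E°_cell = +0.34 − (-0.76) = 1.10 V.
Balancing electrons gives n = 2; the reaction quotient is Q = [Zn²⁺]/[Cu²⁺] = 9380.
At 25 °C, E = E° − (0.0592/n) log Q = 1.10 − (0.0592/2)(3.972) = 1.100 − 0.118 = 0.982 V.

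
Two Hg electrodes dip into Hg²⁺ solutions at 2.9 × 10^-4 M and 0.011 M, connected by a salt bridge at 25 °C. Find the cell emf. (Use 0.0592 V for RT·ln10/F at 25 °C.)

Both half-cells are Hg²⁺/Hg, so E°_cell = 0. The concentrated side is the cathode; the cell reaction moves Hg²⁺ from high to low concentration with n = 2.
Q = [Hg²⁺]_dilute/[Hg²⁺]_conc = 2.9 × 10^-4/0.011 = 0.0264.
E = 0 − (0.0592/2) log Q = −(0.0592/2)(-1.579) = 0.0467 V.

0.047 V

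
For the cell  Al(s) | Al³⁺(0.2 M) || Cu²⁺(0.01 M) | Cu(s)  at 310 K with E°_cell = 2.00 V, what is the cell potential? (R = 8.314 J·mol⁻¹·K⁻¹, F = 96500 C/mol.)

1.95 V

Balancing electrons gives n = 6; the reaction quotient is Q = [Al³⁺]^2/[Cu²⁺]^3 = 4 × 10^4.
E = E° − (RT/nF) ln Q = 2.00 − (8.314×310)/(6×96500) × (10.597) = 2.000 − 0.047 = 1.953 V.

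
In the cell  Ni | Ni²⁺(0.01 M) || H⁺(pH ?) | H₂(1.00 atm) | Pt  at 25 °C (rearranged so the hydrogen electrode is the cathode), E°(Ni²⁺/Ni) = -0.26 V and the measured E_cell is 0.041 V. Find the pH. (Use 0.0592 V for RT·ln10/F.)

pH = 4.70

E°_cell = 0.26 V and n = 2.
log Q = n(E° − E)/0.0592 = 2×(0.26 − 0.041)/0.0592 = 7.399.
With Q = [Ni²⁺]·P(H₂) / [H⁺]^2, solving for [H⁺] gives log[H⁺] = -4.699, so pH = 4.70.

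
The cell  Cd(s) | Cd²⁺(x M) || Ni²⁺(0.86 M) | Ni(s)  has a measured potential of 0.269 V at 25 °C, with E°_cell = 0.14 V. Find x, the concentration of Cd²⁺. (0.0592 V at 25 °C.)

3.8 × 10^-5 M

From the Nernst equation, log Q = n(E° − E)/0.0592 = 2(0.14 − 0.269)/0.0592 = -4.358, so Q = 4.38 × 10^-5.
With Q = [Cd²⁺]/[Ni²⁺] and the known concentrations, [Cd²⁺] in the numerator gives [Cd²⁺] = 3.8 × 10^-5 M.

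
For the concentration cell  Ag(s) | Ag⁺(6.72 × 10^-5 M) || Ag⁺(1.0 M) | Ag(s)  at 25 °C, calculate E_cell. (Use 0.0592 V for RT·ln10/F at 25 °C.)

Both half-cells are Ag⁺/Ag, so E°_cell = 0. The concentrated side is the cathode; the cell reaction moves Ag⁺ from high to low concentration with n = 1.
Q = [Ag⁺]_dilute/[Ag⁺]_conc = 6.72 × 10^-5/1.0 = 6.72 × 10^-5.
E = 0 − (0.0592/1) log Q = −(0.0592/1)(-4.173) = 0.2470 V.

0.25 V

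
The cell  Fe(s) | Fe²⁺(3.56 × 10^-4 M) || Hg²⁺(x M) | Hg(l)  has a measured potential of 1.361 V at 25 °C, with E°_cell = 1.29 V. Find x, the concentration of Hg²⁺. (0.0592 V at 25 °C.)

From the Nernst equation, log Q = n(E° − E)/0.0592 = 2(1.29 − 1.361)/0.0592 = -2.399, so Q = 0.00399.
With Q = [Fe²⁺]/[Hg²⁺] and the known concentrations, [Hg²⁺] in the denominator gives [Hg²⁺] = 0.089 M.

0.089 M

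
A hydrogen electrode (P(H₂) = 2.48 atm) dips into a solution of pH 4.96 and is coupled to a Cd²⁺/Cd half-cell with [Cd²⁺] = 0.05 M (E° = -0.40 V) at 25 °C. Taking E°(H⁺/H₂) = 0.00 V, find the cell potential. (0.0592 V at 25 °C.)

The hydrogen couple is the cathode, so E°_cell = 0.40 V; n = 2.
[H⁺] = 10^(−4.96) = 1.1 × 10^-5 M, and Q = [Cd²⁺]·P(H₂) / [H⁺]^2 = 1.03 × 10^9.
E = E° − (0.0592/2) log Q = 0.40 − (0.0592/2)(9.013) = 0.133 V.

0.13 V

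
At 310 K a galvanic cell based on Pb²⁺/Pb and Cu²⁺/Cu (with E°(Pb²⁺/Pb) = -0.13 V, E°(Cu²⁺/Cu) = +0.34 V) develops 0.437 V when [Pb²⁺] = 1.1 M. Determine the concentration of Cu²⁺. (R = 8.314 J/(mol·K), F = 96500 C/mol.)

From the Nernst equation, ln Q = nF(E° − E)/RT = 2×96500×(0.47 − 0.437)/(8.314×310) = 2.471, so Q = 11.8.
With Q = [Pb²⁺]/[Cu²⁺] and the known concentrations, [Cu²⁺] in the denominator gives [Cu²⁺] = 0.093 M.

0.093 M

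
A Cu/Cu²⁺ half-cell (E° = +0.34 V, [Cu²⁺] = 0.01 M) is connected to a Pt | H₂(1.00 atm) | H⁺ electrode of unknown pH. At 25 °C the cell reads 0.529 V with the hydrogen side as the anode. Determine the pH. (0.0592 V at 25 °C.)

E°_cell = 0.34 V and n = 2.
log Q = n(E° − E)/0.0592 = 2×(0.34 − 0.529)/0.0592 = -6.385.
With Q = [H⁺]^2 / ([Cu²⁺]·P(H₂)), solving for [H⁺] gives log[H⁺] = -4.193, so pH = 4.19.

pH = 4.19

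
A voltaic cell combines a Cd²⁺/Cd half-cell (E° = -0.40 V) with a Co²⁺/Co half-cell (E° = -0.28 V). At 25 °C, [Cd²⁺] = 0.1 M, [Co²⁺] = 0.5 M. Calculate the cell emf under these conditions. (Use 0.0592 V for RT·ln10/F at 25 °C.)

The Co²⁺/Co couple has the higher reduction potential and acts as the cathode, so E°_cell = -0.28 − (-0.40) = 0.12 V.
Balancing electrons gives n = 2; the reaction quotient is Q = [Cd²⁺]/[Co²⁺] = 0.200.
At 25 °C, E = E° − (0.0592/n) log Q = 0.12 − (0.0592/2)(-0.699) = 0.120 + 0.021 = 0.141 V.

0.141 V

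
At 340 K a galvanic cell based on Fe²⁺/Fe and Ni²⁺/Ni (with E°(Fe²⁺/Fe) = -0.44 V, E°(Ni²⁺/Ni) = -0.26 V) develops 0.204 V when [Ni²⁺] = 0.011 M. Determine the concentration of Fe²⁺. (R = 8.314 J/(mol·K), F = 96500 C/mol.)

0.0021 M

From the Nernst equation, ln Q = nF(E° − E)/RT = 2×96500×(0.18 − 0.204)/(8.314×340) = -1.639, so Q = 0.194.
With Q = [Fe²⁺]/[Ni²⁺] and the known concentrations, [Fe²⁺] in the numerator gives [Fe²⁺] = 0.0021 M.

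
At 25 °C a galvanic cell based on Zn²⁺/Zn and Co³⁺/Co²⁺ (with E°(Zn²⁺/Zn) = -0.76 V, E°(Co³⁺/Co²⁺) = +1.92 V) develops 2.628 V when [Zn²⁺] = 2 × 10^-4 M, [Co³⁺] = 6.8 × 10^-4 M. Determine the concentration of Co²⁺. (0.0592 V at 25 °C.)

0.36 M

From the Nernst equation, log Q = n(E° − E)/0.0592 = 2(2.68 − 2.628)/0.0592 = 1.757, so Q = 57.1.
With Q = [Zn²⁺]·[Co²⁺]^2/[Co³⁺]^2 and the known concentrations, [Co²⁺]^2 in the numerator gives [Co²⁺] = 0.36 M.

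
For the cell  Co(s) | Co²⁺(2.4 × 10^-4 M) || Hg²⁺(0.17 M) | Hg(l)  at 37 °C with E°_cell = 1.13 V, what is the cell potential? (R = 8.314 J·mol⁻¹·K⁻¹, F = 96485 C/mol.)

1.22 V

Balancing electrons gives n = 2; the reaction quotient is Q = [Co²⁺]/[Hg²⁺] = 0.00141.
E = E° − (RT/nF) ln Q = 1.13 − (8.314×310)/(2×96485) × (-6.563) = 1.130 + 0.088 = 1.218 V.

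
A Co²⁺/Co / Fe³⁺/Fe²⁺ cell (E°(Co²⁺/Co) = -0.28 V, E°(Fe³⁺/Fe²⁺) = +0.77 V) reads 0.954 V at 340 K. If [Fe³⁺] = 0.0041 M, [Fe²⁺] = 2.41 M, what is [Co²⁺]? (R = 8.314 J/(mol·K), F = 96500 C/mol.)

0.002 M

From the Nernst equation, ln Q = nF(E° − E)/RT = 2×96500×(1.05 − 0.954)/(8.314×340) = 6.555, so Q = 702.
With Q = [Co²⁺]·[Fe²⁺]^2/[Fe³⁺]^2 and the known concentrations, [Co²⁺] in the numerator gives [Co²⁺] = 0.002 M.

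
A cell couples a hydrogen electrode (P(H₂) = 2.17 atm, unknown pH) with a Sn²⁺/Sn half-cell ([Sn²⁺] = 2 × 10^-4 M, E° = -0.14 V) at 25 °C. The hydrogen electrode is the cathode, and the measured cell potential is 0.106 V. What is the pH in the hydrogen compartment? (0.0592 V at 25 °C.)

pH = 2.26

E°_cell = 0.14 V and n = 2.
log Q = n(E° − E)/0.0592 = 2×(0.14 − 0.106)/0.0592 = 1.149.
With Q = [Sn²⁺]·P(H₂) / [H⁺]^2, solving for [H⁺] gives log[H⁺] = -2.256, so pH = 2.26.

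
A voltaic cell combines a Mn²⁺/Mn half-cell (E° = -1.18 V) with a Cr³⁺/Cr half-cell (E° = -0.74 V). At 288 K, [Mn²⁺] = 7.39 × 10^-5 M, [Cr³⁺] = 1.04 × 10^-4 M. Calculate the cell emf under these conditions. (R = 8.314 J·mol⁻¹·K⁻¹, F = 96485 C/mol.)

The Cr³⁺/Cr couple has the higher reduction potential and acts as the cathode, so E°_cell = -0.74 − (-1.18) = 0.44 V.
Balancing electrons gives n = 6; the reaction quotient is Q = [Mn²⁺]^3/[Cr³⁺]^2 = 3.73 × 10^-5.
E = E° − (RT/nF) ln Q = 0.44 − (8.314×288)/(6×96485) × (-10.196) = 0.440 + 0.042 = 0.482 V.

0.482 V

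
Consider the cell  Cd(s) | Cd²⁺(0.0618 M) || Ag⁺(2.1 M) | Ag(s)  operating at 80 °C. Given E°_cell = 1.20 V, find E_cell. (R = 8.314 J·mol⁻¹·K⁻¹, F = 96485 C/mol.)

Balancing electrons gives n = 2; the reaction quotient is Q = [Cd²⁺]/[Ag⁺]^2 = 0.0140.
E = E° − (RT/nF) ln Q = 1.20 − (8.314×353)/(2×96485) × (-4.268) = 1.200 + 0.065 = 1.265 V.

1.26 V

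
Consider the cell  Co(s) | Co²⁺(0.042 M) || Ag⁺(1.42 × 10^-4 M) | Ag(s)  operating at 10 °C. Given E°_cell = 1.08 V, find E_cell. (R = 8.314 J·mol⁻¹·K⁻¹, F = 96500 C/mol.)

0.903 V

Balancing electrons gives n = 2; the reaction quotient is Q = [Co²⁺]/[Ag⁺]^2 = 2.08 × 10^6.
E = E° − (RT/nF) ln Q = 1.08 − (8.314×283)/(2×96500) × (14.549) = 1.080 − 0.177 = 0.903 V.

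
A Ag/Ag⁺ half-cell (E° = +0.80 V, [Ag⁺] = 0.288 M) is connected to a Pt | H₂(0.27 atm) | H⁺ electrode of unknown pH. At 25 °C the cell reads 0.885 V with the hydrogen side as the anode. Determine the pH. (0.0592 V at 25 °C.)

E°_cell = 0.80 V and n = 2.
log Q = n(E° − E)/0.0592 = 2×(0.80 − 0.885)/0.0592 = -2.872.
With Q = [H⁺]^2 / ([Ag⁺]^2·P(H₂)), solving for [H⁺] gives log[H⁺] = -2.261, so pH = 2.26.

pH = 2.26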